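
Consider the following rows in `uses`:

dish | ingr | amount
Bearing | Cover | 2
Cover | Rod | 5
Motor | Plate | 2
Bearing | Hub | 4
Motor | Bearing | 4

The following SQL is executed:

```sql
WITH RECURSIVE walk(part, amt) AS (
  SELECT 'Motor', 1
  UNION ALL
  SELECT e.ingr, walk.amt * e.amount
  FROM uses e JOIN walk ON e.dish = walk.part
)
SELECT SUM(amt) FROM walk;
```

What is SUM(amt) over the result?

Base: (Motor, amt=1).
Iteration 1: components of {Motor} -> Bearing = 1*4 = 4, Plate = 1*2 = 2.
Iteration 2: components of {Bearing,Plate} -> Cover = 4*2 = 8, Hub = 4*4 = 16.
Iteration 3: components of {Cover,Hub} -> Rod = 8*5 = 40.
Iteration 4: no further components; recursion stops.
SUM(amt) = 1 + 2 + 4 + 8 + 16 + 40 = 71.

71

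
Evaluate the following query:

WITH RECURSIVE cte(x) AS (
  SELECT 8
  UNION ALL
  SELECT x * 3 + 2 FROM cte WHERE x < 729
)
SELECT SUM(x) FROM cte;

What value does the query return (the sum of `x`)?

3270

Base: x=8.
Iteration 1: 8 < 729 holds -> x = 8 * 3 + 2 = 26.
Iteration 2: 26 < 729 holds -> x = 26 * 3 + 2 = 80.
Iteration 3: 80 < 729 holds -> x = 80 * 3 + 2 = 242.
Iteration 4: 242 < 729 holds -> x = 242 * 3 + 2 = 728.
Iteration 5: 728 < 729 holds -> x = 728 * 3 + 2 = 2186.
Iteration 6: 2186 < 729 fails; recursion stops.
SUM(x) = 8 + 26 + 80 + 242 + 728 + 2186 = 3270.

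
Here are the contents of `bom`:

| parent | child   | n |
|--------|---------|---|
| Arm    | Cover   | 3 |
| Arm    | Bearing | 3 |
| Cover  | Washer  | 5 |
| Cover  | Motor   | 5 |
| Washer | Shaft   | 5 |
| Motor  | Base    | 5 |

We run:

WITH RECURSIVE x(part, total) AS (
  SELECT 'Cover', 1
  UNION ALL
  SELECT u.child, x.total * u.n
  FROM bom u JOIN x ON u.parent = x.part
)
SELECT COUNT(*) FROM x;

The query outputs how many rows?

Base: (Cover, total=1).
Iteration 1: components of {Cover} -> Motor = 1*5 = 5, Washer = 1*5 = 5.
Iteration 2: components of {Motor,Washer} -> Base = 5*5 = 25, Shaft = 5*5 = 25.
Iteration 3: no further components; recursion stops.
Total rows emitted: 5.

5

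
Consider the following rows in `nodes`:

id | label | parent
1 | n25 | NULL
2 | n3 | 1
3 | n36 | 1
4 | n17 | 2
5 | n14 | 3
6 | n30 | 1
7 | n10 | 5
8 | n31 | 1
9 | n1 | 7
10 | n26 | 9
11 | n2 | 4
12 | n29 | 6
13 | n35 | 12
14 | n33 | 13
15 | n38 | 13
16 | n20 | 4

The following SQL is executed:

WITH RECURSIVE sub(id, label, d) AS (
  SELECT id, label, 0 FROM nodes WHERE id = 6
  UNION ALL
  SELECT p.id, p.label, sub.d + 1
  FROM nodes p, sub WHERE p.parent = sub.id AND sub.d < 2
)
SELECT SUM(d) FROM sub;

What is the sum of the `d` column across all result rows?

3

Base: id=6 (n30) at d 0.
Iteration 1: rows with parent in {6} -> n29 (id 12, d 1).
Iteration 2: rows with parent in {12} -> n35 (id 13, d 2).
Iteration 3: d < 2 fails for all current rows; recursion stops.
SUM(d) = 0 + 1 + 2 = 3.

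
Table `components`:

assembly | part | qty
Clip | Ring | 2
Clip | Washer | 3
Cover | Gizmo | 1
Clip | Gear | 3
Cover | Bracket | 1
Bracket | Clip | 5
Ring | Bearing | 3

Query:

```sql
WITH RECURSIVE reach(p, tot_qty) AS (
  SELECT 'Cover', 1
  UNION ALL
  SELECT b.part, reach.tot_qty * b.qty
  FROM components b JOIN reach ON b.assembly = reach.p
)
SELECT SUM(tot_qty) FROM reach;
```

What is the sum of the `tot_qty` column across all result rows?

78

Base: (Cover, tot_qty=1).
Iteration 1: components of {Cover} -> Bracket = 1*1 = 1, Gizmo = 1*1 = 1.
Iteration 2: components of {Bracket,Gizmo} -> Clip = 1*5 = 5.
Iteration 3: components of {Clip} -> Gear = 5*3 = 15, Ring = 5*2 = 10, Washer = 5*3 = 15.
Iteration 4: components of {Gear,Ring,Washer} -> Bearing = 10*3 = 30.
Iteration 5: no further components; recursion stops.
SUM(tot_qty) = 1 + 1 + 1 + 5 + 15 + 10 + 15 + 30 = 78.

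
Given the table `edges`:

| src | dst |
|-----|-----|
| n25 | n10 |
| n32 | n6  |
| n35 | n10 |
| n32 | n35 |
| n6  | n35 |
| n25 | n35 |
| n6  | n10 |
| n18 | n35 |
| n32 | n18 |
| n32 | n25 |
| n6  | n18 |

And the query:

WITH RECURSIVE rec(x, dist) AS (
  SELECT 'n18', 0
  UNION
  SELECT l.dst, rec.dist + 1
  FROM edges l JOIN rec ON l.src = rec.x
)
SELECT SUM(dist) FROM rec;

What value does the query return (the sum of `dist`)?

3

Base: (n18, dist=0).
Iteration 1: edges from {n18} -> (n35, dist=1).
Iteration 2: edges from {n35} -> (n10, dist=2).
Iteration 3: no outgoing edges from {n10}; recursion stops.
SUM(dist) = 0 + 1 + 2 = 3.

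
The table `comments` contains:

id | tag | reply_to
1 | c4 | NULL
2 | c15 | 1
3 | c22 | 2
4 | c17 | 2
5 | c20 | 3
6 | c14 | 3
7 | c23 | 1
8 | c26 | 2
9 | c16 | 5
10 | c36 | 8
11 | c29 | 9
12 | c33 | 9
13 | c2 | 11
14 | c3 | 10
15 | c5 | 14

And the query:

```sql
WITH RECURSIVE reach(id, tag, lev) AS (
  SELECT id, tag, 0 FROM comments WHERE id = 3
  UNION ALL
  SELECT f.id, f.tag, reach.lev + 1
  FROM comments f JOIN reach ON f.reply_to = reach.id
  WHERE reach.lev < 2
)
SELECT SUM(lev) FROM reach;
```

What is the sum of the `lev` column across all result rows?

Base: id=3 (c22) at lev 0.
Iteration 1: rows with reply_to in {3} -> c20 (id 5, lev 1), c14 (id 6, lev 1).
Iteration 2: rows with reply_to in {5,6} -> c16 (id 9, lev 2).
Iteration 3: lev < 2 fails for all current rows; recursion stops.
SUM(lev) = 0 + 1 + 1 + 2 = 4.

4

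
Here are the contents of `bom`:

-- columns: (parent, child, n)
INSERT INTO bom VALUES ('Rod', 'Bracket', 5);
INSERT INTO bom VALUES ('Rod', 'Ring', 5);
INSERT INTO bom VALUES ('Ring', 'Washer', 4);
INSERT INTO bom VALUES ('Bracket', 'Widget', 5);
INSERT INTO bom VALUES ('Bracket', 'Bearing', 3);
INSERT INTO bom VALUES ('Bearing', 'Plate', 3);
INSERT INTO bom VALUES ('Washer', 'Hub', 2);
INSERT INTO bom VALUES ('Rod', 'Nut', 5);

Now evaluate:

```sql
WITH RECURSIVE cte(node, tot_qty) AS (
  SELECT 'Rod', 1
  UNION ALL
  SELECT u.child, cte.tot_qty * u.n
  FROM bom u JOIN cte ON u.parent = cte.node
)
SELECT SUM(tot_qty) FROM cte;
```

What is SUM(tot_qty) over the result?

161

Base: (Rod, tot_qty=1).
Iteration 1: components of {Rod} -> Bracket = 1*5 = 5, Nut = 1*5 = 5, Ring = 1*5 = 5.
Iteration 2: components of {Bracket,Nut,Ring} -> Bearing = 5*3 = 15, Washer = 5*4 = 20, Widget = 5*5 = 25.
Iteration 3: components of {Bearing,Washer,Widget} -> Hub = 20*2 = 40, Plate = 15*3 = 45.
Iteration 4: no further components; recursion stops.
SUM(tot_qty) = 1 + 5 + 5 + 5 + 25 + 15 + 20 + 45 + 40 = 161.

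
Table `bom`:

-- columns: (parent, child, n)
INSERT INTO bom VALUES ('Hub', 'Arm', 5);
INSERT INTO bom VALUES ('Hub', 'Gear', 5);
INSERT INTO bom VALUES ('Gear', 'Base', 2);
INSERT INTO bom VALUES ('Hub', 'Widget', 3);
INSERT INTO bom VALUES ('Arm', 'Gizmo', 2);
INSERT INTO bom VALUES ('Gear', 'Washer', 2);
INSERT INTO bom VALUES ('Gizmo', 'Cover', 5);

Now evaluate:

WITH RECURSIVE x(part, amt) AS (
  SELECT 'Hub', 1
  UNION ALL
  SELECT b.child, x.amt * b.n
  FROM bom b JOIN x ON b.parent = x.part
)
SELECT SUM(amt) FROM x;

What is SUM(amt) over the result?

94

Base: (Hub, amt=1).
Iteration 1: components of {Hub} -> Arm = 1*5 = 5, Gear = 1*5 = 5, Widget = 1*3 = 3.
Iteration 2: components of {Arm,Gear,Widget} -> Base = 5*2 = 10, Gizmo = 5*2 = 10, Washer = 5*2 = 10.
Iteration 3: components of {Base,Gizmo,Washer} -> Cover = 10*5 = 50.
Iteration 4: no further components; recursion stops.
SUM(amt) = 1 + 5 + 5 + 3 + 10 + 10 + 10 + 50 = 94.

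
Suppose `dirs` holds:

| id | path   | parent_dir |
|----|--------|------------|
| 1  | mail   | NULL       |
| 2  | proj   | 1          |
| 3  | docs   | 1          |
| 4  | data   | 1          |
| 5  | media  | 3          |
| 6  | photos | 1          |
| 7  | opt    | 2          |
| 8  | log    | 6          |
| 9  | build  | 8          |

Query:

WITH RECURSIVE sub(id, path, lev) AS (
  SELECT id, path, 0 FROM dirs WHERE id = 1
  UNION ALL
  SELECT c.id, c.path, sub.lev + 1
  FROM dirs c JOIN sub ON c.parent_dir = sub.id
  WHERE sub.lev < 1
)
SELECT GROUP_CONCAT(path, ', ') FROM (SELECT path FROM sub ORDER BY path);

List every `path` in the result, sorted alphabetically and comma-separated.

Base: id=1 (mail) at lev 0.
Iteration 1: rows with parent_dir in {1} -> proj (id 2, lev 1), docs (id 3, lev 1), data (id 4, lev 1), photos (id 6, lev 1).
Iteration 2: lev < 1 fails for all current rows; recursion stops.

data, docs, mail, photos, proj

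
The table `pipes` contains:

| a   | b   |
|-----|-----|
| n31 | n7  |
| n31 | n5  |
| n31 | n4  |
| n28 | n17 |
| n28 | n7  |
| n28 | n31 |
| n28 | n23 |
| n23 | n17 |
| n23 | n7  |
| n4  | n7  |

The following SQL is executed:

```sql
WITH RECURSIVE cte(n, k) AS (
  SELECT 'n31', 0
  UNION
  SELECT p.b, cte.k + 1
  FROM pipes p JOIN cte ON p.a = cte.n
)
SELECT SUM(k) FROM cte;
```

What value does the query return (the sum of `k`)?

Base: (n31, k=0).
Iteration 1: edges from {n31} -> (n4, k=1), (n5, k=1), (n7, k=1).
Iteration 2: edges from {n4,n5,n7} -> (n7, k=2).
Iteration 3: no outgoing edges from {n7}; recursion stops.
SUM(k) = 0 + 1 + 1 + 1 + 2 = 5.

5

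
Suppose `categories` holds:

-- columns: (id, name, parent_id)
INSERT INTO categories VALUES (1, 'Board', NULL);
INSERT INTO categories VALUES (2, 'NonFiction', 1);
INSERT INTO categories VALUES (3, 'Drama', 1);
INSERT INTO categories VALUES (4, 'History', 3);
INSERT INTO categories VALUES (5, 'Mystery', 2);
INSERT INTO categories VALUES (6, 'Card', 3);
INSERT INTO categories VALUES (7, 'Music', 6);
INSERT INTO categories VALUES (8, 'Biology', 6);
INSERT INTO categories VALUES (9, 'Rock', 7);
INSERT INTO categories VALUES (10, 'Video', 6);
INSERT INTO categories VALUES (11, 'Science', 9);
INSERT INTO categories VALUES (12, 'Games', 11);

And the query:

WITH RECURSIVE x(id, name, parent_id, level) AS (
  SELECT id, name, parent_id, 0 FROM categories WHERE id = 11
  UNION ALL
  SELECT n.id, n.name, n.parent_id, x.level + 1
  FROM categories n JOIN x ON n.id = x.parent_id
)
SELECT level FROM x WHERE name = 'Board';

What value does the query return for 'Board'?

Base: id=11 (Science), parent_id=9, level 0.
Iteration 1: join on id=9 -> Rock (id 9, parent_id=7, level 1).
Iteration 2: join on id=7 -> Music (id 7, parent_id=6, level 2).
Iteration 3: join on id=6 -> Card (id 6, parent_id=3, level 3).
Iteration 4: join on id=3 -> Drama (id 3, parent_id=1, level 4).
Iteration 5: join on id=1 -> Board (id 1, parent_id=NULL, level 5).
Iteration 6: parent_id is NULL; no match; recursion stops.

5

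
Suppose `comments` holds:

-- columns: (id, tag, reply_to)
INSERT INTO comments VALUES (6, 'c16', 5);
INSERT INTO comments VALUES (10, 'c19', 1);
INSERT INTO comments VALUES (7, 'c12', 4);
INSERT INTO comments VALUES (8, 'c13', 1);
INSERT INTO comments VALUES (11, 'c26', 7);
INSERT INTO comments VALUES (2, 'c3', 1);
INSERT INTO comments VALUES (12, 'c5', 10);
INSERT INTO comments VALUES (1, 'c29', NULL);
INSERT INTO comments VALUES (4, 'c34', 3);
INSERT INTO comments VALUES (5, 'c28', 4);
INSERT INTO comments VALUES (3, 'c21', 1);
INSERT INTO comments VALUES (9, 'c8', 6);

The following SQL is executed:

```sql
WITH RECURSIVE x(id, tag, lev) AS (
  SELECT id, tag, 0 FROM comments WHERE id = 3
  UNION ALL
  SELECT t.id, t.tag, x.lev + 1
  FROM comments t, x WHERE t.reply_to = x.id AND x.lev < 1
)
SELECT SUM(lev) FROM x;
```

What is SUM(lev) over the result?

Base: id=3 (c21) at lev 0.
Iteration 1: rows with reply_to in {3} -> c34 (id 4, lev 1).
Iteration 2: lev < 1 fails for all current rows; recursion stops.
SUM(lev) = 0 + 1 = 1.

1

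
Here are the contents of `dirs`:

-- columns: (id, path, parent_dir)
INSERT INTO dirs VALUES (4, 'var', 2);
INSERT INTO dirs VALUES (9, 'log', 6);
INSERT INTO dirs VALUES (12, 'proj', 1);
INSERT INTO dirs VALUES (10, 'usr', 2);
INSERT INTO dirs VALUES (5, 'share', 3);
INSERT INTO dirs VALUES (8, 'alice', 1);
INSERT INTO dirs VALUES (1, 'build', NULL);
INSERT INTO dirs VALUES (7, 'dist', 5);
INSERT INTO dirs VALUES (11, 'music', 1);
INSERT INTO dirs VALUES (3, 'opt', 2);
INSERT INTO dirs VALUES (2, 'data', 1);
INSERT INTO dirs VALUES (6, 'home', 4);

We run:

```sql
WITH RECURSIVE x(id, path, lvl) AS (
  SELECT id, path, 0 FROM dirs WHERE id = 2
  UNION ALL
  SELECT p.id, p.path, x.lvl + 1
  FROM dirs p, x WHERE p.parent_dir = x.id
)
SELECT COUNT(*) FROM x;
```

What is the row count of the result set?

8

Base: id=2 (data) at lvl 0.
Iteration 1: rows with parent_dir in {2} -> opt (id 3, lvl 1), var (id 4, lvl 1), usr (id 10, lvl 1).
Iteration 2: rows with parent_dir in {3,4,10} -> share (id 5, lvl 2), home (id 6, lvl 2).
Iteration 3: rows with parent_dir in {5,6} -> dist (id 7, lvl 3), log (id 9, lvl 3).
Iteration 4: no rows with parent_dir in {7,9}; recursion stops.
Total rows emitted: 8.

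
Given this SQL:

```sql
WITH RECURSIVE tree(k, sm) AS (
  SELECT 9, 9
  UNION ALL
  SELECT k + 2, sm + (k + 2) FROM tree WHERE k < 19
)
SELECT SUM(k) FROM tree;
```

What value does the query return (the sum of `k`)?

84

Base: k=9, sm=9.
Iteration 1: 9 < 19 holds -> k = 9 + 2 = 11, sm = 9 + 11 = 20.
Iteration 2: 11 < 19 holds -> k = 11 + 2 = 13, sm = 20 + 13 = 33.
Iteration 3: 13 < 19 holds -> k = 13 + 2 = 15, sm = 33 + 15 = 48.
Iteration 4: 15 < 19 holds -> k = 15 + 2 = 17, sm = 48 + 17 = 65.
Iteration 5: 17 < 19 holds -> k = 17 + 2 = 19, sm = 65 + 19 = 84.
Iteration 6: 19 < 19 fails; recursion stops.
SUM(k) = 9 + 11 + 13 + 15 + 17 + 19 = 84.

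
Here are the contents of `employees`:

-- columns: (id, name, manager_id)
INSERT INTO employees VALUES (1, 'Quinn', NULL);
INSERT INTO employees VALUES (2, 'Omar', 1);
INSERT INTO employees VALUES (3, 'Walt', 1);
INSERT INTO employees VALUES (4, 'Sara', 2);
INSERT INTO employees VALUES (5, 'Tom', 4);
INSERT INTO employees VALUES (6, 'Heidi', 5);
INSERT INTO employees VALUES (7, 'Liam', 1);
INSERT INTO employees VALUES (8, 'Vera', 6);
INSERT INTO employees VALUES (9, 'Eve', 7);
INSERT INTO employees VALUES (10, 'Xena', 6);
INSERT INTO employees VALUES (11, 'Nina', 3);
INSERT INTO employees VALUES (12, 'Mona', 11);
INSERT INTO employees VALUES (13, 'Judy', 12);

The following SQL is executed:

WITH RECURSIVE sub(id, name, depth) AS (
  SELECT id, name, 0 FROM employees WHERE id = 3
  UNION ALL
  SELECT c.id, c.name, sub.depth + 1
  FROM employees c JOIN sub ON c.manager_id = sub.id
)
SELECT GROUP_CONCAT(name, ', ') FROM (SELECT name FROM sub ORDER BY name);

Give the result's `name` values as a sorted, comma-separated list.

Base: id=3 (Walt) at depth 0.
Iteration 1: rows with manager_id in {3} -> Nina (id 11, depth 1).
Iteration 2: rows with manager_id in {11} -> Mona (id 12, depth 2).
Iteration 3: rows with manager_id in {12} -> Judy (id 13, depth 3).
Iteration 4: no rows with manager_id in {13}; recursion stops.

Judy, Mona, Nina, Walt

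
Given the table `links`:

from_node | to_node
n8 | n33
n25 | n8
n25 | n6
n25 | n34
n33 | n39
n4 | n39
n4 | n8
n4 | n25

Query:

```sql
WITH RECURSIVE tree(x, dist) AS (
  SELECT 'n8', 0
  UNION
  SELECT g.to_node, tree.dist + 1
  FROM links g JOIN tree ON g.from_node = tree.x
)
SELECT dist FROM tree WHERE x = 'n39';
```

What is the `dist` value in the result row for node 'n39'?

2

Base: (n8, dist=0).
Iteration 1: edges from {n8} -> (n33, dist=1).
Iteration 2: edges from {n33} -> (n39, dist=2).
Iteration 3: no outgoing edges from {n39}; recursion stops.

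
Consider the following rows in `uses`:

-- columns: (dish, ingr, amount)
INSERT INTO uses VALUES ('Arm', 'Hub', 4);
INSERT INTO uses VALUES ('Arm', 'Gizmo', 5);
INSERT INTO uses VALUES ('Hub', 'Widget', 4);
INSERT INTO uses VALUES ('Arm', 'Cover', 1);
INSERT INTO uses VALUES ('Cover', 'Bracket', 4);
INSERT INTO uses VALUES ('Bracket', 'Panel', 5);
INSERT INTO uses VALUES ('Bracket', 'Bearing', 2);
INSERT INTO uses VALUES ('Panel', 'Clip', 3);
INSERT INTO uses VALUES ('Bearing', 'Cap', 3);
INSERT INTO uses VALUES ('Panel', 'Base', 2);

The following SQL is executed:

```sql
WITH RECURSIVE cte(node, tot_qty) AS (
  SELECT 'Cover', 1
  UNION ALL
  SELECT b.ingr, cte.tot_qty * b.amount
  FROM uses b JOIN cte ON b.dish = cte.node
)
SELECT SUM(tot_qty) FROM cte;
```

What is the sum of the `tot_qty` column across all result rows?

157

Base: (Cover, tot_qty=1).
Iteration 1: components of {Cover} -> Bracket = 1*4 = 4.
Iteration 2: components of {Bracket} -> Bearing = 4*2 = 8, Panel = 4*5 = 20.
Iteration 3: components of {Bearing,Panel} -> Base = 20*2 = 40, Cap = 8*3 = 24, Clip = 20*3 = 60.
Iteration 4: no further components; recursion stops.
SUM(tot_qty) = 1 + 4 + 20 + 8 + 60 + 40 + 24 = 157.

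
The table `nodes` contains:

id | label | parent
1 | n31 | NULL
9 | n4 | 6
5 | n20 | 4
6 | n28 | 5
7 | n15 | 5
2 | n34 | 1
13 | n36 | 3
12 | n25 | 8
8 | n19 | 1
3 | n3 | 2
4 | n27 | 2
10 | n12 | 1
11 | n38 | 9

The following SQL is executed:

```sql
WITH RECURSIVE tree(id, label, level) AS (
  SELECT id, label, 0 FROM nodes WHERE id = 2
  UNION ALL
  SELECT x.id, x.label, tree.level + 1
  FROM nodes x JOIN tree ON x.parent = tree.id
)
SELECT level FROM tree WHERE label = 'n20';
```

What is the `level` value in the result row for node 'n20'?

2

Base: id=2 (n34) at level 0.
Iteration 1: rows with parent in {2} -> n3 (id 3, level 1), n27 (id 4, level 1).
Iteration 2: rows with parent in {3,4} -> n20 (id 5, level 2), n36 (id 13, level 2).
Iteration 3: rows with parent in {5,13} -> n28 (id 6, level 3), n15 (id 7, level 3).
Iteration 4: rows with parent in {6,7} -> n4 (id 9, level 4).
Iteration 5: rows with parent in {9} -> n38 (id 11, level 5).
Iteration 6: no rows with parent in {11}; recursion stops.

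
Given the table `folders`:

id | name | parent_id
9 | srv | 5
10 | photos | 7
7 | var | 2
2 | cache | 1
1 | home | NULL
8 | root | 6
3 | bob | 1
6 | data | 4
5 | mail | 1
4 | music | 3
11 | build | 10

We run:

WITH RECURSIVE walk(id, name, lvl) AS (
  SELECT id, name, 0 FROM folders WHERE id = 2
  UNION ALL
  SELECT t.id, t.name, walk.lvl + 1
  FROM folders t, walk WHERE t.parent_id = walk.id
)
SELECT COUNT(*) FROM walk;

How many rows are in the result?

Base: id=2 (cache) at lvl 0.
Iteration 1: rows with parent_id in {2} -> var (id 7, lvl 1).
Iteration 2: rows with parent_id in {7} -> photos (id 10, lvl 2).
Iteration 3: rows with parent_id in {10} -> build (id 11, lvl 3).
Iteration 4: no rows with parent_id in {11}; recursion stops.
Total rows emitted: 4.

4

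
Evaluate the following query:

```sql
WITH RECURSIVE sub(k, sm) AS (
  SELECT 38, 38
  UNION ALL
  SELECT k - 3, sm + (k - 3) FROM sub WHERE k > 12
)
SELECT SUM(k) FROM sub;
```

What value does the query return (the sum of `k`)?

Base: k=38, sm=38.
Iteration 1: 38 > 12 holds -> k = 38 - 3 = 35, sm = 38 + 35 = 73.
Iteration 2: 35 > 12 holds -> k = 35 - 3 = 32, sm = 73 + 32 = 105.
Iteration 3: 32 > 12 holds -> k = 32 - 3 = 29, sm = 105 + 29 = 134.
Iteration 4: 29 > 12 holds -> k = 29 - 3 = 26, sm = 134 + 26 = 160.
Iteration 5: 26 > 12 holds -> k = 26 - 3 = 23, sm = 160 + 23 = 183.
Iteration 6: 23 > 12 holds -> k = 23 - 3 = 20, sm = 183 + 20 = 203.
Iteration 7: 20 > 12 holds -> k = 20 - 3 = 17, sm = 203 + 17 = 220.
Iteration 8: 17 > 12 holds -> k = 17 - 3 = 14, sm = 220 + 14 = 234.
Iteration 9: 14 > 12 holds -> k = 14 - 3 = 11, sm = 234 + 11 = 245.
Iteration 10: 11 > 12 fails; recursion stops.
SUM(k) = 38 + 35 + 32 + 29 + 26 + 23 + 20 + 17 + 14 + 11 = 245.

245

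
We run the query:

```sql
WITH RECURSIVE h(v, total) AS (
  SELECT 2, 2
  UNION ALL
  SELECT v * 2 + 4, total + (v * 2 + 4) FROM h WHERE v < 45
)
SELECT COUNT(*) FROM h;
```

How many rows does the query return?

5

Base: v=2, total=2.
Iteration 1: 2 < 45 holds -> v = 2 * 2 + 4 = 8, total = 2 + 8 = 10.
Iteration 2: 8 < 45 holds -> v = 8 * 2 + 4 = 20, total = 10 + 20 = 30.
Iteration 3: 20 < 45 holds -> v = 20 * 2 + 4 = 44, total = 30 + 44 = 74.
Iteration 4: 44 < 45 holds -> v = 44 * 2 + 4 = 92, total = 74 + 92 = 166.
Iteration 5: 92 < 45 fails; recursion stops.
Total rows emitted: 5.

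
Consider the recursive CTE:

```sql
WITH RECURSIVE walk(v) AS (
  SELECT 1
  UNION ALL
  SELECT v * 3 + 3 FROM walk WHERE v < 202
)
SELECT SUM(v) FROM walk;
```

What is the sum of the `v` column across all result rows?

901

Base: v=1.
Iteration 1: 1 < 202 holds -> v = 1 * 3 + 3 = 6.
Iteration 2: 6 < 202 holds -> v = 6 * 3 + 3 = 21.
Iteration 3: 21 < 202 holds -> v = 21 * 3 + 3 = 66.
Iteration 4: 66 < 202 holds -> v = 66 * 3 + 3 = 201.
Iteration 5: 201 < 202 holds -> v = 201 * 3 + 3 = 606.
Iteration 6: 606 < 202 fails; recursion stops.
SUM(v) = 1 + 6 + 21 + 66 + 201 + 606 = 901.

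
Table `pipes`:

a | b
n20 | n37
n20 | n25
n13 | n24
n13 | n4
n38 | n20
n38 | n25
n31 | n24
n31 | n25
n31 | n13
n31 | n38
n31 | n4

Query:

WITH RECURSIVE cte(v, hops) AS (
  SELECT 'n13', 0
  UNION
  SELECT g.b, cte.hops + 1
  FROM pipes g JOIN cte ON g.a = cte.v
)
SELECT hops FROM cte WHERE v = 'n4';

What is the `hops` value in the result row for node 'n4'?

1

Base: (n13, hops=0).
Iteration 1: edges from {n13} -> (n24, hops=1), (n4, hops=1).
Iteration 2: no outgoing edges from {n24,n4}; recursion stops.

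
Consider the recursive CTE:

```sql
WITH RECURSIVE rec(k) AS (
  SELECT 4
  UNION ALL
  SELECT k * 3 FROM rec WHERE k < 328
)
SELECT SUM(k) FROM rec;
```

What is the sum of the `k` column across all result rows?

Base: k=4.
Iteration 1: 4 < 328 holds -> k = 4 * 3 = 12.
Iteration 2: 12 < 328 holds -> k = 12 * 3 = 36.
Iteration 3: 36 < 328 holds -> k = 36 * 3 = 108.
Iteration 4: 108 < 328 holds -> k = 108 * 3 = 324.
Iteration 5: 324 < 328 holds -> k = 324 * 3 = 972.
Iteration 6: 972 < 328 fails; recursion stops.
SUM(k) = 4 + 12 + 36 + 108 + 324 + 972 = 1456.

1456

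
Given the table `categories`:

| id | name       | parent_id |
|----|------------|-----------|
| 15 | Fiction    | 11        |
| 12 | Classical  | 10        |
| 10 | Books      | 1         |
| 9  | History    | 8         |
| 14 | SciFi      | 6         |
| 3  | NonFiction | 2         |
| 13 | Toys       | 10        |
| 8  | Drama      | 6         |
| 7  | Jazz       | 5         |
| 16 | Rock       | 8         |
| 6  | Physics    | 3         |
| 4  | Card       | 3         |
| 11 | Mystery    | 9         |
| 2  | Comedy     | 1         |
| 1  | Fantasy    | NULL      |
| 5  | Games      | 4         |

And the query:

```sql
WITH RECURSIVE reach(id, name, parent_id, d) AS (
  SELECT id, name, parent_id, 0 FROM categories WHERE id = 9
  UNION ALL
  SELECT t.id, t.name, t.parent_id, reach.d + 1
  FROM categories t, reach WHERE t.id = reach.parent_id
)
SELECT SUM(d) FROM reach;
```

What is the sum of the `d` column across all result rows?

Base: id=9 (History), parent_id=8, d 0.
Iteration 1: join on id=8 -> Drama (id 8, parent_id=6, d 1).
Iteration 2: join on id=6 -> Physics (id 6, parent_id=3, d 2).
Iteration 3: join on id=3 -> NonFiction (id 3, parent_id=2, d 3).
Iteration 4: join on id=2 -> Comedy (id 2, parent_id=1, d 4).
Iteration 5: join on id=1 -> Fantasy (id 1, parent_id=NULL, d 5).
Iteration 6: parent_id is NULL; no match; recursion stops.
SUM(d) = 0 + 1 + 2 + 3 + 4 + 5 = 15.

15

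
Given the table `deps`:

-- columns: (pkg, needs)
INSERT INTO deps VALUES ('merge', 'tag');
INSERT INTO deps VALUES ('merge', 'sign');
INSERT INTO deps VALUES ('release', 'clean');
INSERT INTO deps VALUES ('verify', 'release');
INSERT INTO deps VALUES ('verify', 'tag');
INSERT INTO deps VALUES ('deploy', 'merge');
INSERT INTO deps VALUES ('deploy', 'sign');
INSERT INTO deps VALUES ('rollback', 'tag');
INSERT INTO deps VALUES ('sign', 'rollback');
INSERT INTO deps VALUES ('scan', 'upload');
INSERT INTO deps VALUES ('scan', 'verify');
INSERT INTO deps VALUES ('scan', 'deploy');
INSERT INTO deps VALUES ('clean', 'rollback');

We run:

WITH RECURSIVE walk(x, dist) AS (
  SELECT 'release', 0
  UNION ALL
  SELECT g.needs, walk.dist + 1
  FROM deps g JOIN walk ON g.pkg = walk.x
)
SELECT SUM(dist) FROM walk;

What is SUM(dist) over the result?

Base: (release, dist=0).
Iteration 1: edges from {release} -> (clean, dist=1).
Iteration 2: edges from {clean} -> (rollback, dist=2).
Iteration 3: edges from {rollback} -> (tag, dist=3).
Iteration 4: no outgoing edges from {tag}; recursion stops.
SUM(dist) = 0 + 1 + 2 + 3 = 6.

6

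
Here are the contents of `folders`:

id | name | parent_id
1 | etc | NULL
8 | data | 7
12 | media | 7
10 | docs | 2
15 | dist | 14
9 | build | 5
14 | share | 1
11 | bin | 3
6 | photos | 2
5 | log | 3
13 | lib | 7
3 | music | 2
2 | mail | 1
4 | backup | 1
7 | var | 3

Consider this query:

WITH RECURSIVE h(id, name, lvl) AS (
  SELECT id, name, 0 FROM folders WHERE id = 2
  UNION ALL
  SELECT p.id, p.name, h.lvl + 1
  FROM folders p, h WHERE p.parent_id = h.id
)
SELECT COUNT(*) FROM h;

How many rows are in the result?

11

Base: id=2 (mail) at lvl 0.
Iteration 1: rows with parent_id in {2} -> music (id 3, lvl 1), photos (id 6, lvl 1), docs (id 10, lvl 1).
Iteration 2: rows with parent_id in {3,6,10} -> log (id 5, lvl 2), var (id 7, lvl 2), bin (id 11, lvl 2).
Iteration 3: rows with parent_id in {5,7,11} -> data (id 8, lvl 3), build (id 9, lvl 3), media (id 12, lvl 3), lib (id 13, lvl 3).
Iteration 4: no rows with parent_id in {8,9,12,13}; recursion stops.
Total rows emitted: 11.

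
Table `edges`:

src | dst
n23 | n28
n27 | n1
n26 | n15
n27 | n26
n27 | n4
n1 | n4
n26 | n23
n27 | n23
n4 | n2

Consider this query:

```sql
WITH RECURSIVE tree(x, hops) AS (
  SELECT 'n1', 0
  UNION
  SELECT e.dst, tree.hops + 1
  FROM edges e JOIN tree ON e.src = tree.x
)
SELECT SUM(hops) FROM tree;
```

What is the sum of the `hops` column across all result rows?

3

Base: (n1, hops=0).
Iteration 1: edges from {n1} -> (n4, hops=1).
Iteration 2: edges from {n4} -> (n2, hops=2).
Iteration 3: no outgoing edges from {n2}; recursion stops.
SUM(hops) = 0 + 1 + 2 = 3.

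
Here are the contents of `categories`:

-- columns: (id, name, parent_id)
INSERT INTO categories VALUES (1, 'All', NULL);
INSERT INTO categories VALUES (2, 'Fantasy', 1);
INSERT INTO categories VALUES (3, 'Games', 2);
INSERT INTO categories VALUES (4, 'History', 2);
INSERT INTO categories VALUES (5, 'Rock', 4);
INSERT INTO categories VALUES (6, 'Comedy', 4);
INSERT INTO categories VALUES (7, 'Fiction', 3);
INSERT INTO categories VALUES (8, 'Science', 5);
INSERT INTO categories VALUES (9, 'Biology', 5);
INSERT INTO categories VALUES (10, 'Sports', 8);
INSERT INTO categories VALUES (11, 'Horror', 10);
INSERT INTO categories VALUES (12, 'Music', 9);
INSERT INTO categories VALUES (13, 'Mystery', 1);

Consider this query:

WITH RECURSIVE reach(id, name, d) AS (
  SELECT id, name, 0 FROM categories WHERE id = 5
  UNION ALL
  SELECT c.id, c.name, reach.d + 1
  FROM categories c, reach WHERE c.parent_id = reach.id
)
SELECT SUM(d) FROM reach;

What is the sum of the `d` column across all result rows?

Base: id=5 (Rock) at d 0.
Iteration 1: rows with parent_id in {5} -> Science (id 8, d 1), Biology (id 9, d 1).
Iteration 2: rows with parent_id in {8,9} -> Sports (id 10, d 2), Music (id 12, d 2).
Iteration 3: rows with parent_id in {10,12} -> Horror (id 11, d 3).
Iteration 4: no rows with parent_id in {11}; recursion stops.
SUM(d) = 0 + 1 + 1 + 2 + 2 + 3 = 9.

9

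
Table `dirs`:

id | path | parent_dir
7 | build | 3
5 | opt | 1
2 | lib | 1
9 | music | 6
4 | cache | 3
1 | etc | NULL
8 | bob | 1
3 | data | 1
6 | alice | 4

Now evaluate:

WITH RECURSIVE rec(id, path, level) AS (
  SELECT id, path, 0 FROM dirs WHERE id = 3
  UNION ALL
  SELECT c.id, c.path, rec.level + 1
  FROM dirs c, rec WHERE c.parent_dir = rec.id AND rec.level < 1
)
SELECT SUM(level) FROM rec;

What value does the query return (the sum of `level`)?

Base: id=3 (data) at level 0.
Iteration 1: rows with parent_dir in {3} -> cache (id 4, level 1), build (id 7, level 1).
Iteration 2: level < 1 fails for all current rows; recursion stops.
SUM(level) = 0 + 1 + 1 = 2.

2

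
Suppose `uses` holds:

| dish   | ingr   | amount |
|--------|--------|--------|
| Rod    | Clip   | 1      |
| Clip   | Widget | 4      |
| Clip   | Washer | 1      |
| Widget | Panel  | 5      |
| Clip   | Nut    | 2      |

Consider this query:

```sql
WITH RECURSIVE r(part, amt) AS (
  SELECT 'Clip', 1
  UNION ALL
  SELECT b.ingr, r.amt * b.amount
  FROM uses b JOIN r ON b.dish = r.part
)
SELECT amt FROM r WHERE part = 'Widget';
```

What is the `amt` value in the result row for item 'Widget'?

4

Base: (Clip, amt=1).
Iteration 1: components of {Clip} -> Nut = 1*2 = 2, Washer = 1*1 = 1, Widget = 1*4 = 4.
Iteration 2: components of {Nut,Washer,Widget} -> Panel = 4*5 = 20.
Iteration 3: no further components; recursion stops.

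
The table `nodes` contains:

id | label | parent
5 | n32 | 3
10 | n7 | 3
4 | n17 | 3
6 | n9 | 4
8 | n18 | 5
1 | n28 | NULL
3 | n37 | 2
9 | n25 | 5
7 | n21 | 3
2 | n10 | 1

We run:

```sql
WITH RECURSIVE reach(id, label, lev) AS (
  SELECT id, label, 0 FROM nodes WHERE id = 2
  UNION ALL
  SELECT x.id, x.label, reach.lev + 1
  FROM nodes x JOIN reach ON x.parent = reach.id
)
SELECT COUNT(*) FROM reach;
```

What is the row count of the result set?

9

Base: id=2 (n10) at lev 0.
Iteration 1: rows with parent in {2} -> n37 (id 3, lev 1).
Iteration 2: rows with parent in {3} -> n17 (id 4, lev 2), n32 (id 5, lev 2), n21 (id 7, lev 2), n7 (id 10, lev 2).
Iteration 3: rows with parent in {4,5,7,10} -> n9 (id 6, lev 3), n18 (id 8, lev 3), n25 (id 9, lev 3).
Iteration 4: no rows with parent in {6,8,9}; recursion stops.
Total rows emitted: 9.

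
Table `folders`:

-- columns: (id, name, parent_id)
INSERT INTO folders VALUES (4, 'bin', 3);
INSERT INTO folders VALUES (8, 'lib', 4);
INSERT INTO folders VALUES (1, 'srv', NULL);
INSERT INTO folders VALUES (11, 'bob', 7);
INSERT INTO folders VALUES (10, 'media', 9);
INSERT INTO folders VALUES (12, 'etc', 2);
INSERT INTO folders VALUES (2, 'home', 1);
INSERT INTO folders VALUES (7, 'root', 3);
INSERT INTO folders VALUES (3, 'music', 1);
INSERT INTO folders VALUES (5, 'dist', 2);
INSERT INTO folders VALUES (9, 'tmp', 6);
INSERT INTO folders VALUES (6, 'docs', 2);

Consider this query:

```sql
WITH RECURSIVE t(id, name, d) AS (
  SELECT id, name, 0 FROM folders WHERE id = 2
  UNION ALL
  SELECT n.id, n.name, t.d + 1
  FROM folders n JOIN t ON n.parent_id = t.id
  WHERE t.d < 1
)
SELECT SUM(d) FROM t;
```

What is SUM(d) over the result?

3

Base: id=2 (home) at d 0.
Iteration 1: rows with parent_id in {2} -> dist (id 5, d 1), docs (id 6, d 1), etc (id 12, d 1).
Iteration 2: d < 1 fails for all current rows; recursion stops.
SUM(d) = 0 + 1 + 1 + 1 = 3.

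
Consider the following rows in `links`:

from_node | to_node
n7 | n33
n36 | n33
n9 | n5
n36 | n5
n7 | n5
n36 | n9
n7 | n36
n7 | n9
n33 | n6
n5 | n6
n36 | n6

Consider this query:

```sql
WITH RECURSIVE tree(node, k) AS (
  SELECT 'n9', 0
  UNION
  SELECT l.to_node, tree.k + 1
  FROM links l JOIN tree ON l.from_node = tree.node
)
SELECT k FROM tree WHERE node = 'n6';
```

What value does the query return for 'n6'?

2

Base: (n9, k=0).
Iteration 1: edges from {n9} -> (n5, k=1).
Iteration 2: edges from {n5} -> (n6, k=2).
Iteration 3: no outgoing edges from {n6}; recursion stops.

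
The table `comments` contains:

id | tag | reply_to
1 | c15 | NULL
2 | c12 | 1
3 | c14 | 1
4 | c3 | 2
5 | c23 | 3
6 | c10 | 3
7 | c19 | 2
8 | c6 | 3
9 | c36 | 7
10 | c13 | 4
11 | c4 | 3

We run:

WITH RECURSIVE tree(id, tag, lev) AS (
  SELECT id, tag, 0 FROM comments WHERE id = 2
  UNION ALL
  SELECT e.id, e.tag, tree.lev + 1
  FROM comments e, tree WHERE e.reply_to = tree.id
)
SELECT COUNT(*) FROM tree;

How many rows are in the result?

Base: id=2 (c12) at lev 0.
Iteration 1: rows with reply_to in {2} -> c3 (id 4, lev 1), c19 (id 7, lev 1).
Iteration 2: rows with reply_to in {4,7} -> c36 (id 9, lev 2), c13 (id 10, lev 2).
Iteration 3: no rows with reply_to in {9,10}; recursion stops.
Total rows emitted: 5.

5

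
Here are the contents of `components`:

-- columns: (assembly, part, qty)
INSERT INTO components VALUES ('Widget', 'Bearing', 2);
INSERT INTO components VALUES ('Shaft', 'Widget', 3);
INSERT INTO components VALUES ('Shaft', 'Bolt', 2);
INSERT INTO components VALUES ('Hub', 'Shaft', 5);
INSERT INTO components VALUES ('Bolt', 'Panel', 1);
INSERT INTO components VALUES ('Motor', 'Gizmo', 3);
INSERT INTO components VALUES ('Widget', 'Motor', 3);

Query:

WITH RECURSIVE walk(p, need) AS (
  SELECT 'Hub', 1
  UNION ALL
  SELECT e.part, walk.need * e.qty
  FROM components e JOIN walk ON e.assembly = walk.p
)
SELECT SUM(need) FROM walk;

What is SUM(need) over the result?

251

Base: (Hub, need=1).
Iteration 1: components of {Hub} -> Shaft = 1*5 = 5.
Iteration 2: components of {Shaft} -> Bolt = 5*2 = 10, Widget = 5*3 = 15.
Iteration 3: components of {Bolt,Widget} -> Bearing = 15*2 = 30, Motor = 15*3 = 45, Panel = 10*1 = 10.
Iteration 4: components of {Bearing,Motor,Panel} -> Gizmo = 45*3 = 135.
Iteration 5: no further components; recursion stops.
SUM(need) = 1 + 5 + 10 + 15 + 10 + 45 + 30 + 135 = 251.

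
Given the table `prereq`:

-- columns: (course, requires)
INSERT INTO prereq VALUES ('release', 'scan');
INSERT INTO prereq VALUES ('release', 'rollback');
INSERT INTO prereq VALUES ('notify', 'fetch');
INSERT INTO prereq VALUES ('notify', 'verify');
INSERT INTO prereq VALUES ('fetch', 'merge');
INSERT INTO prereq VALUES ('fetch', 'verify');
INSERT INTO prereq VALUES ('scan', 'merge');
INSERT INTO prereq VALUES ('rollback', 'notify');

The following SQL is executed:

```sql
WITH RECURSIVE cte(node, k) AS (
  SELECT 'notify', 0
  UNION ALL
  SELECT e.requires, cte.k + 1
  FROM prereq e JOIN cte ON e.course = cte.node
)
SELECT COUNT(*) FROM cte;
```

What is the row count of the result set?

Base: (notify, k=0).
Iteration 1: edges from {notify} -> (fetch, k=1), (verify, k=1).
Iteration 2: edges from {fetch,verify} -> (merge, k=2), (verify, k=2).
Iteration 3: no outgoing edges from {merge,verify}; recursion stops.
Total rows emitted: 5.

5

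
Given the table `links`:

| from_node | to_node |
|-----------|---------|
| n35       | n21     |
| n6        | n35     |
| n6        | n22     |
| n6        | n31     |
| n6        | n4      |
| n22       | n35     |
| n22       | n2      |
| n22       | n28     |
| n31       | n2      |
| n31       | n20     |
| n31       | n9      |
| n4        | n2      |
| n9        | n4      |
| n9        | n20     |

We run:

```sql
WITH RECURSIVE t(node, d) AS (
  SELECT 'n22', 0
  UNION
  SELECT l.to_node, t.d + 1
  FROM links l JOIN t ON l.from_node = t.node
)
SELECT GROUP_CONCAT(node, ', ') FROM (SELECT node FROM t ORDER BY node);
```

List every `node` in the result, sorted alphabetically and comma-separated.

n2, n21, n22, n28, n35

Base: (n22, d=0).
Iteration 1: edges from {n22} -> (n2, d=1), (n28, d=1), (n35, d=1).
Iteration 2: edges from {n2,n28,n35} -> (n21, d=2).
Iteration 3: no outgoing edges from {n21}; recursion stops.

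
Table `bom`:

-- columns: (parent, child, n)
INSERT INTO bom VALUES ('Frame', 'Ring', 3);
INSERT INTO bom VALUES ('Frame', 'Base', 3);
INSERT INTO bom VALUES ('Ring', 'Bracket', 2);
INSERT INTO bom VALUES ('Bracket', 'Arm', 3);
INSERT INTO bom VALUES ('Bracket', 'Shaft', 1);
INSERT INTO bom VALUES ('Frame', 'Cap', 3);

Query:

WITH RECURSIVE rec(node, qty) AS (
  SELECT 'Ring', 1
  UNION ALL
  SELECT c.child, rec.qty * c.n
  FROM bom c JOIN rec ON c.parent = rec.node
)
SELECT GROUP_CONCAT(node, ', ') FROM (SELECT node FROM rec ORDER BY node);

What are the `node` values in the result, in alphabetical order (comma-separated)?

Arm, Bracket, Ring, Shaft

Base: (Ring, qty=1).
Iteration 1: components of {Ring} -> Bracket = 1*2 = 2.
Iteration 2: components of {Bracket} -> Arm = 2*3 = 6, Shaft = 2*1 = 2.
Iteration 3: no further components; recursion stops.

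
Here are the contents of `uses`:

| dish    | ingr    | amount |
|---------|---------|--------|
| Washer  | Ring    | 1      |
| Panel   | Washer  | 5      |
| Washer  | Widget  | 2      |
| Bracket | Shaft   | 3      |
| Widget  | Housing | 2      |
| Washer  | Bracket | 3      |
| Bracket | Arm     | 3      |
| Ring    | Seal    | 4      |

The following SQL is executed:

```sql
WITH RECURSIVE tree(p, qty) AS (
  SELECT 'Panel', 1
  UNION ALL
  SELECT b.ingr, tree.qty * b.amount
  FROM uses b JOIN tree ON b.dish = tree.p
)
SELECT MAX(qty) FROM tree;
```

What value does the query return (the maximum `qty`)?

45

Base: (Panel, qty=1).
Iteration 1: components of {Panel} -> Washer = 1*5 = 5.
Iteration 2: components of {Washer} -> Bracket = 5*3 = 15, Ring = 5*1 = 5, Widget = 5*2 = 10.
Iteration 3: components of {Bracket,Ring,Widget} -> Arm = 15*3 = 45, Housing = 10*2 = 20, Seal = 5*4 = 20, Shaft = 15*3 = 45.
Iteration 4: no further components; recursion stops.
qty values: 1, 5, 15, 5, 10, 45, 45, 20, 20; the maximum is 45.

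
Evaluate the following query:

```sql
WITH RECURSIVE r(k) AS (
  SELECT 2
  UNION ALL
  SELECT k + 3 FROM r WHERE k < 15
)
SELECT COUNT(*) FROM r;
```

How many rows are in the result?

6

Base: k=2.
Iteration 1: 2 < 15 holds -> k = 2 + 3 = 5.
Iteration 2: 5 < 15 holds -> k = 5 + 3 = 8.
Iteration 3: 8 < 15 holds -> k = 8 + 3 = 11.
Iteration 4: 11 < 15 holds -> k = 11 + 3 = 14.
Iteration 5: 14 < 15 holds -> k = 14 + 3 = 17.
Iteration 6: 17 < 15 fails; recursion stops.
Total rows emitted: 6.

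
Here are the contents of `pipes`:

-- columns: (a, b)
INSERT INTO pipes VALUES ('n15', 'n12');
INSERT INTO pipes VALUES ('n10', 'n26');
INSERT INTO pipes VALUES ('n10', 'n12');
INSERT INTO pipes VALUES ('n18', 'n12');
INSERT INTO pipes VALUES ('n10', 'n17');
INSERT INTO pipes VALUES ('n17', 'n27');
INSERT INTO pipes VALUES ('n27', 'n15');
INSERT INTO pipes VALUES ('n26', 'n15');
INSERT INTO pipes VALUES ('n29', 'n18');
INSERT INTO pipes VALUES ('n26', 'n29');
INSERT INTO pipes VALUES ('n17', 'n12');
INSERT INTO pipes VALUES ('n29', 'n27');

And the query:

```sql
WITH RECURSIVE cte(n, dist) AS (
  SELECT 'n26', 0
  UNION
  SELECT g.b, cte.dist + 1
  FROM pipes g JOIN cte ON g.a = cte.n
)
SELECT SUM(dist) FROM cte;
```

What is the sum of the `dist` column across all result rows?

Base: (n26, dist=0).
Iteration 1: edges from {n26} -> (n15, dist=1), (n29, dist=1).
Iteration 2: edges from {n15,n29} -> (n12, dist=2), (n18, dist=2), (n27, dist=2).
Iteration 3: edges from {n12,n18,n27} -> (n12, dist=3), (n15, dist=3).
Iteration 4: edges from {n12,n15} -> (n12, dist=4).
Iteration 5: no outgoing edges from {n12}; recursion stops.
SUM(dist) = 0 + 1 + 1 + 2 + 2 + 2 + 3 + 3 + 4 = 18.

18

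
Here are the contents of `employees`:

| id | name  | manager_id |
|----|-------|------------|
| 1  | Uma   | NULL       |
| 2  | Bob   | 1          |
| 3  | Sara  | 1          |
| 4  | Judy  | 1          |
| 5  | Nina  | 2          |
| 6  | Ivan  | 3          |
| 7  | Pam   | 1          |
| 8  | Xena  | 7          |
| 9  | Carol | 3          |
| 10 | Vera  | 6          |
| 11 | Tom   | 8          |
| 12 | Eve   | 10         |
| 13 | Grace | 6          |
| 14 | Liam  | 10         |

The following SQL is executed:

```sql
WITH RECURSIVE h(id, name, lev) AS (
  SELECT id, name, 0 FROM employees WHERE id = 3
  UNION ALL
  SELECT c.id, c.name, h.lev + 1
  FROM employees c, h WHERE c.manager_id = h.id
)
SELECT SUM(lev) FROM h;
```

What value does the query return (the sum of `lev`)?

Base: id=3 (Sara) at lev 0.
Iteration 1: rows with manager_id in {3} -> Ivan (id 6, lev 1), Carol (id 9, lev 1).
Iteration 2: rows with manager_id in {6,9} -> Vera (id 10, lev 2), Grace (id 13, lev 2).
Iteration 3: rows with manager_id in {10,13} -> Eve (id 12, lev 3), Liam (id 14, lev 3).
Iteration 4: no rows with manager_id in {12,14}; recursion stops.
SUM(lev) = 0 + 1 + 1 + 2 + 2 + 3 + 3 = 12.

12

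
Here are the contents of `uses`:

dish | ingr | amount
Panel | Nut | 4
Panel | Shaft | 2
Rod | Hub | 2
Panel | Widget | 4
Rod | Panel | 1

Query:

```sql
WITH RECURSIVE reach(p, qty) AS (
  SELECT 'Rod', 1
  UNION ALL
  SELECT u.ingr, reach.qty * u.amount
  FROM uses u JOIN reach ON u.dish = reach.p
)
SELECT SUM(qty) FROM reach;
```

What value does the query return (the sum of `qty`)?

14

Base: (Rod, qty=1).
Iteration 1: components of {Rod} -> Hub = 1*2 = 2, Panel = 1*1 = 1.
Iteration 2: components of {Hub,Panel} -> Nut = 1*4 = 4, Shaft = 1*2 = 2, Widget = 1*4 = 4.
Iteration 3: no further components; recursion stops.
SUM(qty) = 1 + 1 + 2 + 4 + 2 + 4 = 14.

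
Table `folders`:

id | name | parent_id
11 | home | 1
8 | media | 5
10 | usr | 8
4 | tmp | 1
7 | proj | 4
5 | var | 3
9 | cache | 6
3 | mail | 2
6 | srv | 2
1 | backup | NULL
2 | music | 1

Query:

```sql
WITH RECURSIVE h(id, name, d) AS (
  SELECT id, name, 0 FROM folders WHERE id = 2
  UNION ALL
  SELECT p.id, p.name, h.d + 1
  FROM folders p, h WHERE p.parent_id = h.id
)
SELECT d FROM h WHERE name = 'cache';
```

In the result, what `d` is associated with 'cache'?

Base: id=2 (music) at d 0.
Iteration 1: rows with parent_id in {2} -> mail (id 3, d 1), srv (id 6, d 1).
Iteration 2: rows with parent_id in {3,6} -> var (id 5, d 2), cache (id 9, d 2).
Iteration 3: rows with parent_id in {5,9} -> media (id 8, d 3).
Iteration 4: rows with parent_id in {8} -> usr (id 10, d 4).
Iteration 5: no rows with parent_id in {10}; recursion stops.

2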